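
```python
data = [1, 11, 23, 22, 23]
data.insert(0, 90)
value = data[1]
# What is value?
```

Trace:
`data = [1, 11, 23, 22, 23]` → data = [1, 11, 23, 22, 23]
`data.insert(0, 90)` → data = [90, 1, 11, 23, 22, 23]
`value = data[1]` → value = 1
So value = 1

Answer: 1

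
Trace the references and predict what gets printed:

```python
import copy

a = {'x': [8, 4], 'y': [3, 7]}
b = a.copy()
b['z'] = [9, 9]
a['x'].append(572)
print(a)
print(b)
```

Key concept: shallow copy of dict with mutable values.
Step by step:
`a = {'x': [8, 4], 'y': [3, 7]}` → a = {'x': [8, 4], 'y': [3, 7]}
`b = a.copy()` → b = {'x': [8, 4], 'y': [3, 7]}
`b['z'] = [9, 9]` → b = {'x': [8, 4], 'y': [3, 7], 'z': [9, 9]}
`a['x'].append(572)` → a = {'x': [8, 4, 572], 'y': [3, 7]}; b = {'x': [8, 4, 572], 'y': [3, 7], 'z': [9, 9]}
`print(a)` → prints {'x': [8, 4, 572], 'y': [3, 7]}
`print(b)` → prints {'x': [8, 4, 572], 'y': [3, 7], 'z': [9, 9]}

Answer:
{'x': [8, 4, 572], 'y': [3, 7]}
{'x': [8, 4, 572], 'y': [3, 7], 'z': [9, 9]}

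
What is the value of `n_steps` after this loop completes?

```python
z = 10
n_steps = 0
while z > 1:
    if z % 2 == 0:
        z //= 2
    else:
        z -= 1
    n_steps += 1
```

Steps to reduce 10 to 1
`n_steps` takes the values: 0 → 1 → 2 → 3 → 4

Answer: 4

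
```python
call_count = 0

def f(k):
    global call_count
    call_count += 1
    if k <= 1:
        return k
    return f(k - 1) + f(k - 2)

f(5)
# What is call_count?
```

Calls(k) = 1 + Calls(k-1) + Calls(k-2); Calls(0)=Calls(1)=1. For k=5 this gives 15.

Answer: 15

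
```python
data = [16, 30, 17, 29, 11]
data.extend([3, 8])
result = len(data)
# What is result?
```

Trace:
`data = [16, 30, 17, 29, 11]` → data = [16, 30, 17, 29, 11]
`data.extend([3, 8])` → data = [16, 30, 17, 29, 11, 3, 8]
`result = len(data)` → result = 7
So result = 7

Answer: 7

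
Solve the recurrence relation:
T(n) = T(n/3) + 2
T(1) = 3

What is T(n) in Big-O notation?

Each step divides n by 3 and adds 2. After log_3(n) steps we reach T(1)=3. So T(n) = 2·log_3(n) + 3 = O(log n).

Answer: O(log n)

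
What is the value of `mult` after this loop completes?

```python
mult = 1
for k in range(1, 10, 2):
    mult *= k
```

Product of 1, 3, 5, ... up to 9
`mult` takes the values: 1 → 3 → 15 → 105 → 945

Answer: 945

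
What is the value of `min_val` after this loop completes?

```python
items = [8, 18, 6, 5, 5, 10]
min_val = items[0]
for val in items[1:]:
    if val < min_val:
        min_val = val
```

Minimum of [8, 18, 6, 5, 5, 10]
`min_val` takes the values: 8 → 6 → 5

Answer: 5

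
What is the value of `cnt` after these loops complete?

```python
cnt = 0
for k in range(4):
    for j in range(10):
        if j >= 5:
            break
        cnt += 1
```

Inner breaks at 5, outer runs 4 times
`cnt` takes the values: 0 → 1 → 2 → 3 → 4 → 5 → 6 → 7 → 8 → 9 → 10 → 11 → 12 → 13 → 14 → 15 → 16 → 17 → 18 → 19 → 20

Answer: 20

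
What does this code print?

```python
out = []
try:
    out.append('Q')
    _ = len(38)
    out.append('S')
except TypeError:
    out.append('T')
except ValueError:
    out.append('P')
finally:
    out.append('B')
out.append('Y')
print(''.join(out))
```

Execution trace: 'Q' (try body) → 'T' (except TypeError) → 'B' (finally) → 'Y' (after the try/except). Output: QTBY

Answer: QTBY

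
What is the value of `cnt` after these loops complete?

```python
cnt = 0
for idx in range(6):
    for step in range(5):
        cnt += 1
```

6 * 5 = 30
`cnt` takes the values: 0 → 1 → 2 → 3 → 4 → 5 → 6 → 7 → 8 → 9 → 10 → 11 → 12 → 13 → 14 → 15 → 16 → 17 → 18 → 19 → 20 → 21 → 22 → 23 → 24 → 25 → 26 → 27 → 28 → 29 → 30

Answer: 30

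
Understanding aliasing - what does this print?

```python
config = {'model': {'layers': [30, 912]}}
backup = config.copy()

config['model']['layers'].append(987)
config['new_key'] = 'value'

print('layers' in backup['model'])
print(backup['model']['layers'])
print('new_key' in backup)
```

Key concept: shallow copy gotcha with nested dict.
Step by step:
`config = {'model': {'layers': [30, 912]}}` → config = {'model': {'layers': [30, 912]}}
`backup = config.copy()` → backup = {'model': {'layers': [30, 912]}}
`config['model']['layers'].append(987)` → config = {'model': {'layers': [30, 912, 987]}}; backup = {'model': {'layers': [30, 912, 987]}}
`config['new_key'] = 'value'` → config = {'model': {'layers': [30, 912, 987]}, 'new_key': 'value'}
`print('layers' in backup['model'])` → prints True
`print(backup['model']['layers'])` → prints [30, 912, 987]
`print('new_key' in backup)` → prints False

Answer:
True
[30, 912, 987]
False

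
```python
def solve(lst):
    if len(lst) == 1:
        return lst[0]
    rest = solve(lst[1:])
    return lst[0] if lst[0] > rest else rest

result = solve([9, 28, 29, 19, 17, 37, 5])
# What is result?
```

Recursive max over [9, 28, 29, 19, 17, 37, 5] = 37

Answer: 37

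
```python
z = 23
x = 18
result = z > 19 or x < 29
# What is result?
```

Trace:
`z = 23` → z = 23
`x = 18` → x = 18
`result = z > 19 or x < 29` → result = True
So result = True

Answer: True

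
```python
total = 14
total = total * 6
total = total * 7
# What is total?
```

Trace:
`total = 14` → total = 14
`total = total * 6` → total = 84
`total = total * 7` → total = 588
So total = 588

Answer: 588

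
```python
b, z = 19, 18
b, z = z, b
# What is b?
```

Trace:
`b, z = 19, 18` → b = 19; z = 18
`b, z = z, b` → b = 18; z = 19
So b = 18

Answer: 18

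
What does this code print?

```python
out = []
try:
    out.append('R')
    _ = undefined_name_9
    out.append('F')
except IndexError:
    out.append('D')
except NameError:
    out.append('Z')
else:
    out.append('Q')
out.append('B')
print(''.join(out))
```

Execution trace: 'R' (try body) → 'Z' (except NameError) → 'B' (after the try/except). Output: RZB

Answer: RZB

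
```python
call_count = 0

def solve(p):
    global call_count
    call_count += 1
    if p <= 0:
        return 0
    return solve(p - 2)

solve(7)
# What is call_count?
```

Linear recursion stepping by 2: 5 calls from p=7 down to ≤0.

Answer: 5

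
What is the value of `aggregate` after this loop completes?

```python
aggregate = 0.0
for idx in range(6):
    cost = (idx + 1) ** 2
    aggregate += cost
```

Sum of squared losses 1² + 2² + ... + 6²
`aggregate` takes the values: 0.0 → 1.0 → 5.0 → 14.0 → 30.0 → 55.0 → 91.0

Answer: 91.0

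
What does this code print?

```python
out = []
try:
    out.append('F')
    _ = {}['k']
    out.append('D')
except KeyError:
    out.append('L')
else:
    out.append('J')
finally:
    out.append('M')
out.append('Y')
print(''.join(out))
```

Execution trace: 'F' (try body) → 'L' (except KeyError) → 'M' (finally) → 'Y' (after the try/except). Output: FLMY

Answer: FLMY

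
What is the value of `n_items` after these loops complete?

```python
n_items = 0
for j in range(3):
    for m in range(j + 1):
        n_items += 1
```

Triangle: 1 + 2 + ... + 3
`n_items` takes the values: 0 → 1 → 2 → 3 → 4 → 5 → 6

Answer: 6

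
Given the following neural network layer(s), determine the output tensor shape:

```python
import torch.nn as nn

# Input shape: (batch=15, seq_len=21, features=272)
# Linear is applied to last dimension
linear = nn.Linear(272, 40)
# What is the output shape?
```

Input: (15, 21, 272) -> Output: (15, 21, 40)

Answer: (15, 21, 40)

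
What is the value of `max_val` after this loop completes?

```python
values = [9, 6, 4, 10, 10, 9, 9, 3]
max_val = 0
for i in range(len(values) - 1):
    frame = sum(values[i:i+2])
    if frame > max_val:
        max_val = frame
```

Max sum of 2-element window in [9, 6, 4, 10, 10, 9, 9, 3]
`max_val` takes the values: 0 → 15 → 20

Answer: 20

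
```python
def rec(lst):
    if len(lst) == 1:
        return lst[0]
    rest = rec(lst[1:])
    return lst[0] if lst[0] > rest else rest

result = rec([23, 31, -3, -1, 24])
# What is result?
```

Recursive max over [23, 31, -3, -1, 24] = 31

Answer: 31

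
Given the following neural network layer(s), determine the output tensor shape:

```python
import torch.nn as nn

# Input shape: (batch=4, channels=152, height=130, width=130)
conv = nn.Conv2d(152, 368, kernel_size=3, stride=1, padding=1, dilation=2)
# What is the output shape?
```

Input: (4, 152, 130, 130) -> Output: (4, 368, 128, 128)

Answer: (4, 368, 128, 128)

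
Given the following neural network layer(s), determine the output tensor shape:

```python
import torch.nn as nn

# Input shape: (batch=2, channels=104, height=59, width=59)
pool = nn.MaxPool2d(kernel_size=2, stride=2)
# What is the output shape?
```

Input: (2, 104, 59, 59) -> Output: (2, 104, 29, 29)

Answer: (2, 104, 29, 29)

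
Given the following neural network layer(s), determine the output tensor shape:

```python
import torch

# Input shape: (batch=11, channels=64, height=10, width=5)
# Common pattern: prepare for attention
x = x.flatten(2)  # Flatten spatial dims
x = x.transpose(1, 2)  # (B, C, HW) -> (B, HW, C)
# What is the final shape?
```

Input: (11, 64, 10, 5) -> after flatten(2): (11, 64, 50) -> Output: (11, 50, 64)

Answer: (11, 50, 64)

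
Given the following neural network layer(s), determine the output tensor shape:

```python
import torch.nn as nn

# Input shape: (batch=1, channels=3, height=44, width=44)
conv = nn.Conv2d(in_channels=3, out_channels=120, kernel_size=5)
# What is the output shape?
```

Input: (1, 3, 44, 44) -> Output: (1, 120, 40, 40)

Answer: (1, 120, 40, 40)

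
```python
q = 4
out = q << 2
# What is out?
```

Trace:
`q = 4` → q = 4
`out = q << 2` → out = 16
So out = 16

Answer: 16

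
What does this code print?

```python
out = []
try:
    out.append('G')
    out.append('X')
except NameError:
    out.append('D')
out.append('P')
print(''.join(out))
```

Execution trace: 'G' (try body) → 'X' (try body, no exception) → 'P' (after the try/except). Output: GXP

Answer: GXP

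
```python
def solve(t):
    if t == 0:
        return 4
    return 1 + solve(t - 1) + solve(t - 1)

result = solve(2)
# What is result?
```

solve(t) = 1 + 2·solve(t-1), solve(0)=4. Closed form: (4+1)·2^2 - 1 = 19.

Answer: 19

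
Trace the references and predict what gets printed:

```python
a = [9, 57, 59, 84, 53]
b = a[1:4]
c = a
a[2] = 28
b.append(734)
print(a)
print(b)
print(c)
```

Key concept: slice vs alias.
Step by step:
`a = [9, 57, 59, 84, 53]` → a = [9, 57, 59, 84, 53]
`b = a[1:4]` → b = [57, 59, 84]
`c = a` → c = [9, 57, 59, 84, 53] (same object as a)
`a[2] = 28` → a = [9, 57, 28, 84, 53] (same object as c); c = [9, 57, 28, 84, 53] (same object as a)
`b.append(734)` → b = [57, 59, 84, 734]
`print(a)` → prints [9, 57, 28, 84, 53]
`print(b)` → prints [57, 59, 84, 734]
`print(c)` → prints [9, 57, 28, 84, 53]

Answer:
[9, 57, 28, 84, 53]
[57, 59, 84, 734]
[9, 57, 28, 84, 53]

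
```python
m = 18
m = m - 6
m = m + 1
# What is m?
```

Trace:
`m = 18` → m = 18
`m = m - 6` → m = 12
`m = m + 1` → m = 13
So m = 13

Answer: 13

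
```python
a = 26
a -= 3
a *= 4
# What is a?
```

Trace:
`a = 26` → a = 26
`a -= 3` → a = 23
`a *= 4` → a = 92
So a = 92

Answer: 92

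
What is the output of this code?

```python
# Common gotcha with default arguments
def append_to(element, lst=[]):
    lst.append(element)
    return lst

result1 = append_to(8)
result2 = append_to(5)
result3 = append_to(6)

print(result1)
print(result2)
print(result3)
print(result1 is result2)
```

Key concept: mutable default argument gotcha.
Step by step:
`result1 = append_to(8)` → result1 = [8]
`result2 = append_to(5)` → result1 = [8, 5] (same object as result2); result2 = [8, 5] (same object as result1)
`result3 = append_to(6)` → result1 = [8, 5, 6] (same object as result2, result3); result2 = [8, 5, 6] (same object as result1, result3); result3 = [8, 5, 6] (same object as result1, result2)
`print(result1)` → prints [8, 5, 6]
`print(result2)` → prints [8, 5, 6]
`print(result3)` → prints [8, 5, 6]
`print(result1 is result2)` → prints True

Answer:
[8, 5, 6]
[8, 5, 6]
[8, 5, 6]
True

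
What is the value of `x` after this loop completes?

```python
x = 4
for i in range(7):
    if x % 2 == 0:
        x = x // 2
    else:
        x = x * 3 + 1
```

Collatz-style transformation from 4
`x` takes the values: 4 → 2 → 1 → 4 → 2 → 1 → 4 → 2

Answer: 2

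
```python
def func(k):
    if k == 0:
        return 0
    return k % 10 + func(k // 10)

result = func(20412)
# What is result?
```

Sum of digits of 20412: 2 + 1 + 4 + 0 + 2 = 9

Answer: 9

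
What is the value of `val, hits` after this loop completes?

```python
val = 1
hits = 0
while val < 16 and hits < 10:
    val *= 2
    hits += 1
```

Double until >= 16 or 10 iterations
`val, hits` takes the values: (1, 0) → (2, 0) → (2, 1) → (4, 1) → (4, 2) → (8, 2) → (8, 3) → (16, 3) → (16, 4)

Answer: 16, 4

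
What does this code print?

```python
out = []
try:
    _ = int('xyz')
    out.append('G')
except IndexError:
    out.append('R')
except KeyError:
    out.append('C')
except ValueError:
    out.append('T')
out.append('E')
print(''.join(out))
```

Execution trace: 'T' (except ValueError) → 'E' (after the try/except). Output: TE

Answer: TE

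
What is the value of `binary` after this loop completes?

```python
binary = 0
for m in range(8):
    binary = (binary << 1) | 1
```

Build 8 consecutive 1-bits: 0b11111111
`binary` takes the values: 0 → 1 → 3 → 7 → 15 → 31 → 63 → 127 → 255

Answer: 255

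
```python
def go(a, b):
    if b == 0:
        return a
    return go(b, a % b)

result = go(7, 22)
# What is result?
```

go(7, 22) -> go(22, 7) -> go(7, 1) -> go(1, 0) -> 1

Answer: 1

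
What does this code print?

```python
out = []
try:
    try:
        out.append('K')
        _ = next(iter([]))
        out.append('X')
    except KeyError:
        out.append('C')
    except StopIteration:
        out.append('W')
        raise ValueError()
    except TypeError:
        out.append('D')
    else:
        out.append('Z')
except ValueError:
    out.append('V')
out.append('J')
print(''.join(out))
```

Execution trace: 'K' (inner try body) → 'W' (inner except StopIteration) → 'V' (outer except ValueError) → 'J' (after the try/except). Output: KWVJ

Answer: KWVJ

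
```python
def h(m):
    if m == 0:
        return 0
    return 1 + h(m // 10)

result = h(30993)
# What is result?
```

Count of digits of 30993: 5

Answer: 5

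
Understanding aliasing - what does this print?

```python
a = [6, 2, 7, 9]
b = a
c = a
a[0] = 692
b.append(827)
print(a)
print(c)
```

Key concept: multiple aliases.
Step by step:
`a = [6, 2, 7, 9]` → a = [6, 2, 7, 9]
`b = a` → b = [6, 2, 7, 9] (same object as a)
`c = a` → c = [6, 2, 7, 9] (same object as a, b)
`a[0] = 692` → a = [692, 2, 7, 9] (same object as b, c); b = [692, 2, 7, 9] (same object as a, c); c = [692, 2, 7, 9] (same object as a, b)
`b.append(827)` → a = [692, 2, 7, 9, 827] (same object as b, c); b = [692, 2, 7, 9, 827] (same object as a, c); c = [692, 2, 7, 9, 827] (same object as a, b)
`print(a)` → prints [692, 2, 7, 9, 827]
`print(c)` → prints [692, 2, 7, 9, 827]

Answer:
[692, 2, 7, 9, 827]
[692, 2, 7, 9, 827]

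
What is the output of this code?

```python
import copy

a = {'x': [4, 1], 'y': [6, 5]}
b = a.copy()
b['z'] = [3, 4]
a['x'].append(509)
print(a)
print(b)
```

Key concept: shallow copy of dict with mutable values.
Step by step:
`a = {'x': [4, 1], 'y': [6, 5]}` → a = {'x': [4, 1], 'y': [6, 5]}
`b = a.copy()` → b = {'x': [4, 1], 'y': [6, 5]}
`b['z'] = [3, 4]` → b = {'x': [4, 1], 'y': [6, 5], 'z': [3, 4]}
`a['x'].append(509)` → a = {'x': [4, 1, 509], 'y': [6, 5]}; b = {'x': [4, 1, 509], 'y': [6, 5], 'z': [3, 4]}
`print(a)` → prints {'x': [4, 1, 509], 'y': [6, 5]}
`print(b)` → prints {'x': [4, 1, 509], 'y': [6, 5], 'z': [3, 4]}

Answer:
{'x': [4, 1, 509], 'y': [6, 5]}
{'x': [4, 1, 509], 'y': [6, 5], 'z': [3, 4]}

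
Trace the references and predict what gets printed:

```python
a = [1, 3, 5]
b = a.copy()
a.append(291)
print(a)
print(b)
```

Key concept: list.copy() creates independent copy.
Step by step:
`a = [1, 3, 5]` → a = [1, 3, 5]
`b = a.copy()` → b = [1, 3, 5]
`a.append(291)` → a = [1, 3, 5, 291]
`print(a)` → prints [1, 3, 5, 291]
`print(b)` → prints [1, 3, 5]

Answer:
[1, 3, 5, 291]
[1, 3, 5]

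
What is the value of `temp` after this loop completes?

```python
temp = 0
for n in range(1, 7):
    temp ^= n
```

XOR of 1 to 6
`temp` takes the values: 0 → 1 → 3 → 0 → 4 → 1 → 7

Answer: 7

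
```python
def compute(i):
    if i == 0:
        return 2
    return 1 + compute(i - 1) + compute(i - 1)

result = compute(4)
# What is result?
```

compute(i) = 1 + 2·compute(i-1), compute(0)=2. Closed form: (2+1)·2^4 - 1 = 47.

Answer: 47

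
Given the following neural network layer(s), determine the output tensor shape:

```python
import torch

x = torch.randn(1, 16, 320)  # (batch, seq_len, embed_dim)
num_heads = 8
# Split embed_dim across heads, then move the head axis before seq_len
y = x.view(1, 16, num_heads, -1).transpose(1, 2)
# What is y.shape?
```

Input: (1, 16, 320) -> head_dim = 320 // 8 = 40; after view: (1, 16, 8, 40) -> after transpose(1, 2): (1, 8, 16, 40) -> Output: (1, 8, 16, 40)

Answer: (1, 8, 16, 40)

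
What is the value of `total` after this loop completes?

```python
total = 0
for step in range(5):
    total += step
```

Sum of 0 to 4 = 10
`total` takes the values: 0 → 1 → 3 → 6 → 10

Answer: 10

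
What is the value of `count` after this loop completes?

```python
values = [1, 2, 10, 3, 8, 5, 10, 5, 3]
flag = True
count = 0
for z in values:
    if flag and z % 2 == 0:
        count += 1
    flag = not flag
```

Count even values at even positions
`count` takes the values: 0 → 1 → 2 → 3

Answer: 3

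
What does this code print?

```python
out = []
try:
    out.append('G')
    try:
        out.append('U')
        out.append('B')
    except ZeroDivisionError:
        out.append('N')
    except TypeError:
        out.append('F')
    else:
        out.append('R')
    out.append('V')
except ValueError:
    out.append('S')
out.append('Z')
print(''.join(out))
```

Execution trace: 'G' (try body) → 'U' (inner try body) → 'B' (inner try body, no exception) → 'R' (inner else) → 'V' (try body, no exception) → 'Z' (after the try/except). Output: GUBRVZ

Answer: GUBRVZ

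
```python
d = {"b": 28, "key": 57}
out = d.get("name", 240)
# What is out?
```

Trace:
`d = {"b": 28, "key": 57}` → d = {'b': 28, 'key': 57}
`out = d.get("name", 240)` → out = 240
So out = 240

Answer: 240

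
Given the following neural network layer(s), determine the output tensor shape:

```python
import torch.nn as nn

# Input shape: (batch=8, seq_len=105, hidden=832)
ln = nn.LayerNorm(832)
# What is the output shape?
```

Input: (8, 105, 832) -> Output: (8, 105, 832)

Answer: (8, 105, 832)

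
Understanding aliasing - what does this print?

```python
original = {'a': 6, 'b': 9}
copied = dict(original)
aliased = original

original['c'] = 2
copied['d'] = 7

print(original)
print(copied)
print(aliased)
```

Key concept: dict() creates copy, assignment creates alias.
Step by step:
`original = {'a': 6, 'b': 9}` → original = {'a': 6, 'b': 9}
`copied = dict(original)` → copied = {'a': 6, 'b': 9}
`aliased = original` → aliased = {'a': 6, 'b': 9} (same object as original)
`original['c'] = 2` → original = {'a': 6, 'b': 9, 'c': 2} (same object as aliased); aliased = {'a': 6, 'b': 9, 'c': 2} (same object as original)
`copied['d'] = 7` → copied = {'a': 6, 'b': 9, 'd': 7}
`print(original)` → prints {'a': 6, 'b': 9, 'c': 2}
`print(copied)` → prints {'a': 6, 'b': 9, 'd': 7}
`print(aliased)` → prints {'a': 6, 'b': 9, 'c': 2}

Answer:
{'a': 6, 'b': 9, 'c': 2}
{'a': 6, 'b': 9, 'd': 7}
{'a': 6, 'b': 9, 'c': 2}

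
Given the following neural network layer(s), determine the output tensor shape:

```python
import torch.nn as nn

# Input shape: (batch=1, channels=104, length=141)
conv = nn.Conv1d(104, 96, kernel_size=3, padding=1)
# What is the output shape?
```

Input: (1, 104, 141) -> Output: (1, 96, 141)

Answer: (1, 96, 141)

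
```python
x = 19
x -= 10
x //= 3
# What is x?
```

Trace:
`x = 19` → x = 19
`x -= 10` → x = 9
`x //= 3` → x = 3
So x = 3

Answer: 3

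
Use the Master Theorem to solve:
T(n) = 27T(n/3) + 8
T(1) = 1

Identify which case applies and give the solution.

a=27, b=3, f(n)=8. log_3(27) = 3. Since c=0 < 3, Case 1 applies: T(n) = Θ(n^log_b(a)) = O(n^3).

Answer: O(n^3) - Case 1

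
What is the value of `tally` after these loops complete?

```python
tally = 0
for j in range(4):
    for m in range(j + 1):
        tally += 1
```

Triangle: 1 + 2 + ... + 4
`tally` takes the values: 0 → 1 → 2 → 3 → 4 → 5 → 6 → 7 → 8 → 9 → 10

Answer: 10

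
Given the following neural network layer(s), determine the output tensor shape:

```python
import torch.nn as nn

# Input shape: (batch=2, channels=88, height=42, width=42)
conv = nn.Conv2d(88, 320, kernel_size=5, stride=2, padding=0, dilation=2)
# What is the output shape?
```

Input: (2, 88, 42, 42) -> Output: (2, 320, 17, 17)

Answer: (2, 320, 17, 17)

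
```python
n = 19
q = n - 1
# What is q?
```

Trace:
`n = 19` → n = 19
`q = n - 1` → q = 18
So q = 18

Answer: 18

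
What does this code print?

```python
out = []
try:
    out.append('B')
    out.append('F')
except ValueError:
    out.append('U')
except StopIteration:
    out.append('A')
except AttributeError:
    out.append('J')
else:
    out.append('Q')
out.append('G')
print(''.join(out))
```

Execution trace: 'B' (try body) → 'F' (try body, no exception) → 'Q' (else) → 'G' (after the try/except). Output: BFQG

Answer: BFQG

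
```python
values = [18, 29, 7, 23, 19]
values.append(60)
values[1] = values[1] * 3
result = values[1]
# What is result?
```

Trace:
`values = [18, 29, 7, 23, 19]` → values = [18, 29, 7, 23, 19]
`values.append(60)` → values = [18, 29, 7, 23, 19, 60]
`values[1] = values[1] * 3` → values = [18, 87, 7, 23, 19, 60]
`result = values[1]` → result = 87
So result = 87

Answer: 87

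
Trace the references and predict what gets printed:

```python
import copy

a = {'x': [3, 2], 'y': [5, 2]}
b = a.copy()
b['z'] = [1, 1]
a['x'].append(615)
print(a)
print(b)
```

Key concept: shallow copy of dict with mutable values.
Step by step:
`a = {'x': [3, 2], 'y': [5, 2]}` → a = {'x': [3, 2], 'y': [5, 2]}
`b = a.copy()` → b = {'x': [3, 2], 'y': [5, 2]}
`b['z'] = [1, 1]` → b = {'x': [3, 2], 'y': [5, 2], 'z': [1, 1]}
`a['x'].append(615)` → a = {'x': [3, 2, 615], 'y': [5, 2]}; b = {'x': [3, 2, 615], 'y': [5, 2], 'z': [1, 1]}
`print(a)` → prints {'x': [3, 2, 615], 'y': [5, 2]}
`print(b)` → prints {'x': [3, 2, 615], 'y': [5, 2], 'z': [1, 1]}

Answer:
{'x': [3, 2, 615], 'y': [5, 2]}
{'x': [3, 2, 615], 'y': [5, 2], 'z': [1, 1]}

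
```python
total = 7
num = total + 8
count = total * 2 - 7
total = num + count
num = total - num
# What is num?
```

Trace:
`total = 7` → total = 7
`num = total + 8` → num = 15
`count = total * 2 - 7` → count = 7
`total = num + count` → total = 22
`num = total - num` → num = 7
So num = 7

Answer: 7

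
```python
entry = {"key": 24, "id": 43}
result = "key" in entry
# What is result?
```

Trace:
`entry = {"key": 24, "id": 43}` → entry = {'key': 24, 'id': 43}
`result = "key" in entry` → result = True
So result = True

Answer: True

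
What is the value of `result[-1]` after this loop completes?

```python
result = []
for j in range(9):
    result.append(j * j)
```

Last element of squares 0 to 8
`result` takes the values: [] → [0] → [0, 1] → [0, 1, 4] → [0, 1, 4, 9] → [0, 1, 4, 9, 16] → [0, 1, 4, 9, 16, 25] → [0, 1, 4, 9, 16, 25, 36] → [0, 1, 4, 9, 16, 25, 36, 49] → [0, 1, 4, 9, 16, 25, 36, 49, 64]
So `result[-1]` = 64

Answer: 64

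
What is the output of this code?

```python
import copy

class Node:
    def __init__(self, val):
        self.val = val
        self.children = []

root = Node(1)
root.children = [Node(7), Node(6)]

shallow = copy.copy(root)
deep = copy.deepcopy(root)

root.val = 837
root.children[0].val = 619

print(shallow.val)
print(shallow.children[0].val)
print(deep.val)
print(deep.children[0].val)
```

Key concept: deep copy with custom objects.
Step by step:
`root = Node(1)` → root = Node(val=1, children=[])
`root.children = [Node(7), Node(6)]` → root = Node(val=1, children=[Node(val=7, children=[]), Node(val=6, children=[])])
`shallow = copy.copy(root)` → shallow = Node(val=1, children=[Node(val=7, children=[]), Node(val=6, children=[])])
`deep = copy.deepcopy(root)` → deep = Node(val=1, children=[Node(val=7, children=[]), Node(val=6, children=[])])
`root.val = 837` → root = Node(val=837, children=[Node(val=7, children=[]), Node(val=6, children=[])])
`root.children[0].val = 619` → root = Node(val=837, children=[Node(val=619, children=[]), Node(val=6, children=[])]); shallow = Node(val=1, children=[Node(val=619, children=[]), Node(val=6, children=[])])
`print(shallow.val)` → prints 1
`print(shallow.children[0].val)` → prints 619
`print(deep.val)` → prints 1
`print(deep.children[0].val)` → prints 7

Answer:
1
619
1
7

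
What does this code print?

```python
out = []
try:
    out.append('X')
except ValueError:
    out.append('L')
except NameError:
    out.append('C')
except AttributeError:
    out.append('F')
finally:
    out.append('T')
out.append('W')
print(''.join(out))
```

Execution trace: 'X' (try body, no exception) → 'T' (finally) → 'W' (after the try/except). Output: XTW

Answer: XTW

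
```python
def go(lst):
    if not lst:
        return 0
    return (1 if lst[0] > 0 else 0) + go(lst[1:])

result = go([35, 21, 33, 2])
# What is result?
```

Count of positive elements in [35, 21, 33, 2] = 4

Answer: 4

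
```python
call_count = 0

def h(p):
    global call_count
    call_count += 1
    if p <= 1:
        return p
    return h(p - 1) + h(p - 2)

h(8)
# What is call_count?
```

Calls(p) = 1 + Calls(p-1) + Calls(p-2); Calls(0)=Calls(1)=1. For p=8 this gives 67.

Answer: 67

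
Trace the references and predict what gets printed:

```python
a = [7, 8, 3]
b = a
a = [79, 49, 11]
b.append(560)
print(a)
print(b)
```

Key concept: rebinding vs mutation: a is rebound to a new list, b still points at the original.
Step by step:
`a = [7, 8, 3]` → a = [7, 8, 3]
`b = a` → b = [7, 8, 3] (same object as a)
`a = [79, 49, 11]` → a = [79, 49, 11]
`b.append(560)` → b = [7, 8, 3, 560]
`print(a)` → prints [79, 49, 11]
`print(b)` → prints [7, 8, 3, 560]

Answer:
[79, 49, 11]
[7, 8, 3, 560]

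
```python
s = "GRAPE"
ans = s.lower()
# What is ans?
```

Trace:
`s = "GRAPE"` → s = 'GRAPE'
`ans = s.lower()` → ans = 'grape'
So ans = 'grape'

Answer: 'grape'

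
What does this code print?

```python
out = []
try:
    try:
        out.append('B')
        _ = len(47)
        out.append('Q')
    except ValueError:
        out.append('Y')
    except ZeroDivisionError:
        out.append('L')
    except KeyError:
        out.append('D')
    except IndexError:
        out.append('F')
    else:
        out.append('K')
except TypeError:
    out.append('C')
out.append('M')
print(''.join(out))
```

Execution trace: 'B' (try body) → 'C' (outer except TypeError) → 'M' (after the try/except). Output: BCM

Answer: BCM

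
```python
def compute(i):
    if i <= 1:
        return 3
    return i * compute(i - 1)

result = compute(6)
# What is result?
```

compute(6) = 6 * 5 * 4 * 3 * 2 * 3 = 2160

Answer: 2160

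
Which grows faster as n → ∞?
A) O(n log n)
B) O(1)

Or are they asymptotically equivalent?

O(n log n) vs O(1): Higher order terms dominate.

Answer: A) O(n log n) grows faster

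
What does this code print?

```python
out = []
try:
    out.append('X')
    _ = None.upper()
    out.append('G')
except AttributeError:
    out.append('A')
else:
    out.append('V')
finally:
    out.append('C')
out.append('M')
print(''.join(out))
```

Execution trace: 'X' (try body) → 'A' (except AttributeError) → 'C' (finally) → 'M' (after the try/except). Output: XACM

Answer: XACM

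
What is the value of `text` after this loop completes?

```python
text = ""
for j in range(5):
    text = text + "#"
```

Repeat '#' 5 times
`text` takes the values: "" → "#" → "##" → "###" → "####" → "#####"

Answer: "#####"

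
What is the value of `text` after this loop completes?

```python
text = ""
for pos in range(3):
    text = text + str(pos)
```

Concatenate digits 0 to 2
`text` takes the values: "" → "0" → "01" → "012"

Answer: "012"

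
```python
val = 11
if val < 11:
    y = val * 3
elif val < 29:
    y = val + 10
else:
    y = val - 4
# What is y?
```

Trace:
`val = 11` → val = 11
`if val < 11: ...` → val < 11 is False, val < 29 is True → y = 21
So y = 21

Answer: 21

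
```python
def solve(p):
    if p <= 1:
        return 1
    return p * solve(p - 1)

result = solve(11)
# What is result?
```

solve(11) = 11 * 10 * 9 * 8 * 7 * 6 * 5 * 4 * 3 * 2 * 1 = 39916800

Answer: 39916800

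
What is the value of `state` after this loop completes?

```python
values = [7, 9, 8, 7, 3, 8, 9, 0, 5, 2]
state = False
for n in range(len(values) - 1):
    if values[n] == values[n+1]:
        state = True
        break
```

Check consecutive duplicates in [7, 9, 8, 7, 3, 8, 9, 0, 5, 2]
`state` takes the values: False

Answer: False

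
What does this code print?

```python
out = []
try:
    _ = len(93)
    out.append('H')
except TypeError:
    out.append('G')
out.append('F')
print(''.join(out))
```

Execution trace: 'G' (except TypeError) → 'F' (after the try/except). Output: GF

Answer: GF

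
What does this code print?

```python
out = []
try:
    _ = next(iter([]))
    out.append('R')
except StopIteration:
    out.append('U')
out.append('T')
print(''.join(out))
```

Execution trace: 'U' (except StopIteration) → 'T' (after the try/except). Output: UT

Answer: UT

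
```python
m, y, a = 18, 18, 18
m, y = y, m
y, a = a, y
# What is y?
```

Trace:
`m, y, a = 18, 18, 18` → m = 18; y = 18; a = 18
`m, y = y, m` → m = 18; y = 18
`y, a = a, y` → y = 18; a = 18
So y = 18

Answer: 18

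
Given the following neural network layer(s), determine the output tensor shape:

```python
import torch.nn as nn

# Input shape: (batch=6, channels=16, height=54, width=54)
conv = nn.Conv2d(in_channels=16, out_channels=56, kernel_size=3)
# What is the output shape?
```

Input: (6, 16, 54, 54) -> Output: (6, 56, 52, 52)

Answer: (6, 56, 52, 52)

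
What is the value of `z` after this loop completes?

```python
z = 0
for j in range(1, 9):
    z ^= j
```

XOR of 1 to 8
`z` takes the values: 0 → 1 → 3 → 0 → 4 → 1 → 7 → 0 → 8

Answer: 8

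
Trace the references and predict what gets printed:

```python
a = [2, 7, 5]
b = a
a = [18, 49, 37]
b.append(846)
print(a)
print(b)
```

Key concept: rebinding vs mutation: a is rebound to a new list, b still points at the original.
Step by step:
`a = [2, 7, 5]` → a = [2, 7, 5]
`b = a` → b = [2, 7, 5] (same object as a)
`a = [18, 49, 37]` → a = [18, 49, 37]
`b.append(846)` → b = [2, 7, 5, 846]
`print(a)` → prints [18, 49, 37]
`print(b)` → prints [2, 7, 5, 846]

Answer:
[18, 49, 37]
[2, 7, 5, 846]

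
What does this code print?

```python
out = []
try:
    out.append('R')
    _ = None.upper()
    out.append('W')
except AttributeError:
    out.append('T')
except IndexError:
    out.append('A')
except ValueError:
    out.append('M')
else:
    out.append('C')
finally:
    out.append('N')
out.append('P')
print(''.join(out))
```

Execution trace: 'R' (try body) → 'T' (except AttributeError) → 'N' (finally) → 'P' (after the try/except). Output: RTNP

Answer: RTNP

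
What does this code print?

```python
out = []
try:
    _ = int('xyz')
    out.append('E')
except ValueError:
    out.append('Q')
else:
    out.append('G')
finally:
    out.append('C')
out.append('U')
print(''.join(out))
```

Execution trace: 'Q' (except ValueError) → 'C' (finally) → 'U' (after the try/except). Output: QCU

Answer: QCU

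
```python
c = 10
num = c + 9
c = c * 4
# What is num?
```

Trace:
`c = 10` → c = 10
`num = c + 9` → num = 19
`c = c * 4` → c = 40
So num = 19

Answer: 19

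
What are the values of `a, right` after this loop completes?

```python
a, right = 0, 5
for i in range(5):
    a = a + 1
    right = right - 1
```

a goes 0→5, right goes 5→0
`a, right` takes the values: (0, 5) → (1, 5) → (1, 4) → (2, 4) → (2, 3) → (3, 3) → (3, 2) → (4, 2) → (4, 1) → (5, 1) → (5, 0)

Answer: 5, 0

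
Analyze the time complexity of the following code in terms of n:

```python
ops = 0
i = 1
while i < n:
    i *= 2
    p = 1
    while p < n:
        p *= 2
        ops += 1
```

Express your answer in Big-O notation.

Each loop level contributes: log n × log n. Multiplying the contributions gives O(log² n).

Answer: O(log² n)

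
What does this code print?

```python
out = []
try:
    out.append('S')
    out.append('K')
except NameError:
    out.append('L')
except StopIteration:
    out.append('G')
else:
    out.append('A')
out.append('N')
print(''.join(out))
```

Execution trace: 'S' (try body) → 'K' (try body, no exception) → 'A' (else) → 'N' (after the try/except). Output: SKAN

Answer: SKAN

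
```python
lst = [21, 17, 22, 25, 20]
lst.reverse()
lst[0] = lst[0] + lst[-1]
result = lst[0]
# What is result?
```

Trace:
`lst = [21, 17, 22, 25, 20]` → lst = [21, 17, 22, 25, 20]
`lst.reverse()` → lst = [20, 25, 22, 17, 21]
`lst[0] = lst[0] + lst[-1]` → lst = [41, 25, 22, 17, 21]
`result = lst[0]` → result = 41
So result = 41

Answer: 41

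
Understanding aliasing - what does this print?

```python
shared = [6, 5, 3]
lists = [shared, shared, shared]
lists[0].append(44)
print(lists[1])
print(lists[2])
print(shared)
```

Key concept: list of same reference.
Step by step:
`shared = [6, 5, 3]` → shared = [6, 5, 3]
`lists = [shared, shared, shared]` → lists = [[6, 5, 3], [6, 5, 3], [6, 5, 3]]
`lists[0].append(44)` → shared = [6, 5, 3, 44]; lists = [[6, 5, 3, 44], [6, 5, 3, 44], [6, 5, 3, 44]]
`print(lists[1])` → prints [6, 5, 3, 44]
`print(lists[2])` → prints [6, 5, 3, 44]
`print(shared)` → prints [6, 5, 3, 44]

Answer:
[6, 5, 3, 44]
[6, 5, 3, 44]
[6, 5, 3, 44]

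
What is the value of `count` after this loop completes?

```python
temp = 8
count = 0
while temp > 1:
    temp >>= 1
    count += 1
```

Count right shifts until 1
`count` takes the values: 0 → 1 → 2 → 3

Answer: 3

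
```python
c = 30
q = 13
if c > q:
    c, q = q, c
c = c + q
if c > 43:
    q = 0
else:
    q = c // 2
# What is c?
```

Trace:
`c = 30` → c = 30
`q = 13` → q = 13
`if c > q: ...` → c > q is True → c = 13; q = 30
`c = c + q` → c = 43
`if c > 43: ...` → c > 43 is False, take else branch → q = 21
So c = 43

Answer: 43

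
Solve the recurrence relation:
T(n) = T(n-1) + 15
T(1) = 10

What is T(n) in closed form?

Unrolling: T(n) = T(1) + 15·(n-1) = 10 + 15(n-1) = 15n - 5.

Answer: T(n) = 15n - 5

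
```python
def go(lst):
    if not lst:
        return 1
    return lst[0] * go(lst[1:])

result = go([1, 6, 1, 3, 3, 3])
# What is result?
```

Product over [1, 6, 1, 3, 3, 3] = 1 * 6 * 1 * 3 * 3 * 3 = 162

Answer: 162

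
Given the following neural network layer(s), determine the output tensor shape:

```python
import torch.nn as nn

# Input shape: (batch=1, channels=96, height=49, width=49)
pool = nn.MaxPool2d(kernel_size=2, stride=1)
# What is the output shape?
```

Input: (1, 96, 49, 49) -> Output: (1, 96, 48, 48)

Answer: (1, 96, 48, 48)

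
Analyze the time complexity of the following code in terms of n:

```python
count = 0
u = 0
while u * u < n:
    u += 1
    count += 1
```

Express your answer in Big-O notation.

Each loop level contributes: √n. Multiplying the contributions gives O(√n).

Answer: O(√n)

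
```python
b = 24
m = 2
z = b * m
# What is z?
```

Trace:
`b = 24` → b = 24
`m = 2` → m = 2
`z = b * m` → z = 48
So z = 48

Answer: 48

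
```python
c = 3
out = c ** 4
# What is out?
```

Trace:
`c = 3` → c = 3
`out = c ** 4` → out = 81
So out = 81

Answer: 81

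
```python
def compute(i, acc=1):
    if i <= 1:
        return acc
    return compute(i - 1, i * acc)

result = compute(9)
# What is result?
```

Accumulator trace (n, acc): (9, 1) -> (8, 9) -> (7, 72) -> (6, 504) -> (5, 3024) -> (4, 15120) -> (3, 60480) -> (2, 181440) -> (1, 362880) -> return 362880

Answer: 362880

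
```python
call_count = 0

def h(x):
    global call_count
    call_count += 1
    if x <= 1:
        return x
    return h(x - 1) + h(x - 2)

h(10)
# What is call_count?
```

Calls(x) = 1 + Calls(x-1) + Calls(x-2); Calls(0)=Calls(1)=1. For x=10 this gives 177.

Answer: 177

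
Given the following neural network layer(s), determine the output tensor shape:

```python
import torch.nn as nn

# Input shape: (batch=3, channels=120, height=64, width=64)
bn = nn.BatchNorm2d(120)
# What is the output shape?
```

Input: (3, 120, 64, 64) -> Output: (3, 120, 64, 64)

Answer: (3, 120, 64, 64)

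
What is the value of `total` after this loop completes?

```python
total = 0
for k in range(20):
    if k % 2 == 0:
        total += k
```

Sum of even numbers 0 to 19
`total` takes the values: 0 → 2 → 6 → 12 → 20 → 30 → 42 → 56 → 72 → 90

Answer: 90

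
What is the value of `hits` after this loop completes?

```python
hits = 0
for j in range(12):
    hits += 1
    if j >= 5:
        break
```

Loop breaks when j reaches 5, hits is 6
`hits` takes the values: 0 → 1 → 2 → 3 → 4 → 5 → 6

Answer: 6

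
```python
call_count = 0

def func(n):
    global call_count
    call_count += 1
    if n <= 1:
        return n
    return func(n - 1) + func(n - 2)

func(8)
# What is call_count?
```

Calls(n) = 1 + Calls(n-1) + Calls(n-2); Calls(0)=Calls(1)=1. For n=8 this gives 67.

Answer: 67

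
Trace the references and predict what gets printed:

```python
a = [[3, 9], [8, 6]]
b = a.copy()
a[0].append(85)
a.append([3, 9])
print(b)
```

Key concept: shallow copy with nested lists.
Step by step:
`a = [[3, 9], [8, 6]]` → a = [[3, 9], [8, 6]]
`b = a.copy()` → b = [[3, 9], [8, 6]]
`a[0].append(85)` → a = [[3, 9, 85], [8, 6]]; b = [[3, 9, 85], [8, 6]]
`a.append([3, 9])` → a = [[3, 9, 85], [8, 6], [3, 9]]
`print(b)` → prints [[3, 9, 85], [8, 6]]

Answer: [[3, 9, 85], [8, 6]]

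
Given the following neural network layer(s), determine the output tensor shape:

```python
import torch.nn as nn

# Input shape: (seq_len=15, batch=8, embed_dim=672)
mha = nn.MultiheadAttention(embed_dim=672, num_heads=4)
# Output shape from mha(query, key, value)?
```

Input: (15, 8, 672) -> Output: (15, 8, 672)

Answer: (15, 8, 672)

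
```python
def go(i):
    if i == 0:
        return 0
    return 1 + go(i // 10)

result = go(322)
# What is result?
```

Count of digits of 322: 3

Answer: 3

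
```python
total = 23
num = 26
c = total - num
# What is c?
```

Trace:
`total = 23` → total = 23
`num = 26` → num = 26
`c = total - num` → c = -3
So c = -3

Answer: -3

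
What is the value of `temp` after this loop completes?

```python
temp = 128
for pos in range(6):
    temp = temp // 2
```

Halve 6 times: 128 // 2^6 = 2
`temp` takes the values: 128 → 64 → 32 → 16 → 8 → 4 → 2

Answer: 2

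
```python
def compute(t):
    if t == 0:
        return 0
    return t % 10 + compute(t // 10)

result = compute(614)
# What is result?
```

Sum of digits of 614: 4 + 1 + 6 = 11

Answer: 11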